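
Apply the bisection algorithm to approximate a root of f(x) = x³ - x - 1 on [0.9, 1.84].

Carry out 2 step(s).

f(x) = x³ - x - 1
Initial interval: [0.9, 1.84]

Iteration 1:
  c_1 = (0.900000 + 1.840000)/2 = 1.370000
  f(c_1) = f(1.370000) = 0.201353
  f(a) × f(c) < 0, new interval: [0.900000, 1.370000]
Iteration 2:
  c_2 = (0.900000 + 1.370000)/2 = 1.135000
  f(c_2) = f(1.135000) = -0.672865
  f(a) × f(c) ≥ 0, new interval: [1.135000, 1.370000]

After 2 iteration(s), the approximation is c_2 = 1.135000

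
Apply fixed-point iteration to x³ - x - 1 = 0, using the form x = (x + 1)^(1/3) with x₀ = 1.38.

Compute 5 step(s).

Equation: x³ - x - 1 = 0
Fixed-point form: x = (x + 1)^(1/3)
x₀ = 1.38

x_1 = g(1.380000) = 1.335136
x_2 = g(1.335136) = 1.326694
x_3 = g(1.326694) = 1.325093
x_4 = g(1.325093) = 1.324789
x_5 = g(1.324789) = 1.324731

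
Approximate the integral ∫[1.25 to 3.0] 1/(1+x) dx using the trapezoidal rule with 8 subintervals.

f(x) = 1/(1+x)
a = 1.25, b = 3.0, n = 8
h = (b - a)/n = 0.218750

Trapezoidal rule: (h/2)[f(x₀) + 2f(x₁) + 2f(x₂) + ... + f(xₙ)]

x_0 = 1.2500, f(x_0) = 0.444444, coefficient = 1
x_1 = 1.4688, f(x_1) = 0.405063, coefficient = 2
x_2 = 1.6875, f(x_2) = 0.372093, coefficient = 2
x_3 = 1.9062, f(x_3) = 0.344086, coefficient = 2
x_4 = 2.1250, f(x_4) = 0.320000, coefficient = 2
x_5 = 2.3438, f(x_5) = 0.299065, coefficient = 2
x_6 = 2.5625, f(x_6) = 0.280702, coefficient = 2
x_7 = 2.7812, f(x_7) = 0.264463, coefficient = 2
x_8 = 3.0000, f(x_8) = 0.250000, coefficient = 1

I ≈ (0.218750/2) × 5.265389 = 0.575902
Exact value: 0.575364
Error: 0.000538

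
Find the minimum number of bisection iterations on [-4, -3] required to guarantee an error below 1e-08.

We need (b-a)/2^n ≤ 1e-08
(-3 - (-4))/2^n ≤ 1e-08
1/2^n ≤ 1e-08
2^n ≥ 100000000
n ≥ log₂(100000000) = 26.58
n ≥ 27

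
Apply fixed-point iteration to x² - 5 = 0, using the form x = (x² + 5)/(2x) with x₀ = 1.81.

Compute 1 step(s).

Equation: x² - 5 = 0
Fixed-point form: x = (x² + 5)/(2x)
x₀ = 1.81

x_1 = g(1.810000) = 2.286215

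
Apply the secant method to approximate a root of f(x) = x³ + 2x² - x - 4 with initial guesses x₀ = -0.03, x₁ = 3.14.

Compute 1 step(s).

f(x) = x³ + 2x² - x - 4
x₀ = -0.03, x₁ = 3.14

Secant formula: x_{n+1} = x_n - f(x_n)(x_n - x_{n-1})/(f(x_n) - f(x_{n-1}))

Iteration 1:
  f(-0.030000) = -3.968227
  f(3.140000) = 43.538344
  x_2 = 3.140000 - 43.538344×(3.140000 - (-0.030000))/(43.538344 - (-3.968227))
       = 0.234790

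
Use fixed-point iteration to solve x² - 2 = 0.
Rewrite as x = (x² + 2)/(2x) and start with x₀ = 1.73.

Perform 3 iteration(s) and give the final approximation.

Equation: x² - 2 = 0
Fixed-point form: x = (x² + 2)/(2x)
x₀ = 1.73

x_1 = g(1.730000) = 1.443035
x_2 = g(1.443035) = 1.414501
x_3 = g(1.414501) = 1.414214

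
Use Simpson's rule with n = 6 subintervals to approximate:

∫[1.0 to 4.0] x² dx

f(x) = x²
a = 1.0, b = 4.0, n = 6
h = (b - a)/n = 0.500000

Simpson's rule: (h/3)[f(x₀) + 4f(x₁) + 2f(x₂) + ... + f(xₙ)]

x_0 = 1.0000, f(x_0) = 1.000000, coefficient = 1
x_1 = 1.5000, f(x_1) = 2.250000, coefficient = 4
x_2 = 2.0000, f(x_2) = 4.000000, coefficient = 2
x_3 = 2.5000, f(x_3) = 6.250000, coefficient = 4
x_4 = 3.0000, f(x_4) = 9.000000, coefficient = 2
x_5 = 3.5000, f(x_5) = 12.250000, coefficient = 4
x_6 = 4.0000, f(x_6) = 16.000000, coefficient = 1

I ≈ (0.500000/3) × 126.000000 = 21.000000
Exact value: 21.000000
Error: 0.000000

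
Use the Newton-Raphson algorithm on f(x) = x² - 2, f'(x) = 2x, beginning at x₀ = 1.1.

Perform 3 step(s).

f(x) = x² - 2
f'(x) = 2x
x₀ = 1.1

Newton-Raphson formula: x_{n+1} = x_n - f(x_n)/f'(x_n)

Iteration 1:
  f(1.100000) = -0.790000
  f'(1.100000) = 2.200000
  x_1 = 1.100000 - (-0.790000)/2.200000 = 1.459091
Iteration 2:
  f(1.459091) = 0.128946
  f'(1.459091) = 2.918182
  x_2 = 1.459091 - 0.128946/2.918182 = 1.414904
Iteration 3:
  f(1.414904) = 0.001953
  f'(1.414904) = 2.829807
  x_3 = 1.414904 - 0.001953/2.829807 = 1.414214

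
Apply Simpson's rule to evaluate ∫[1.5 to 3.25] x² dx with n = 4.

f(x) = x²
a = 1.5, b = 3.25, n = 4
h = (b - a)/n = 0.437500

Simpson's rule: (h/3)[f(x₀) + 4f(x₁) + 2f(x₂) + ... + f(xₙ)]

x_0 = 1.5000, f(x_0) = 2.250000, coefficient = 1
x_1 = 1.9375, f(x_1) = 3.753906, coefficient = 4
x_2 = 2.3750, f(x_2) = 5.640625, coefficient = 2
x_3 = 2.8125, f(x_3) = 7.910156, coefficient = 4
x_4 = 3.2500, f(x_4) = 10.562500, coefficient = 1

I ≈ (0.437500/3) × 70.750000 = 10.317708
Exact value: 10.317708
Error: 0.000000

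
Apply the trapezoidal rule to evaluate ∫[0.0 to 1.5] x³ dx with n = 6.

f(x) = x³
a = 0.0, b = 1.5, n = 6
h = (b - a)/n = 0.250000

Trapezoidal rule: (h/2)[f(x₀) + 2f(x₁) + 2f(x₂) + ... + f(xₙ)]

x_0 = 0.0000, f(x_0) = 0.000000, coefficient = 1
x_1 = 0.2500, f(x_1) = 0.015625, coefficient = 2
x_2 = 0.5000, f(x_2) = 0.125000, coefficient = 2
x_3 = 0.7500, f(x_3) = 0.421875, coefficient = 2
x_4 = 1.0000, f(x_4) = 1.000000, coefficient = 2
x_5 = 1.2500, f(x_5) = 1.953125, coefficient = 2
x_6 = 1.5000, f(x_6) = 3.375000, coefficient = 1

I ≈ (0.250000/2) × 10.406250 = 1.300781
Exact value: 1.265625
Error: 0.035156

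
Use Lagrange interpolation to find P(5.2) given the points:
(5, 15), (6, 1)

Lagrange interpolation formula:
P(x) = Σ yᵢ × Lᵢ(x)
where Lᵢ(x) = Π_{j≠i} (x - xⱼ)/(xᵢ - xⱼ)

L_0(5.2) = (5.2 - 6)/(5 - 6) = 0.800000
L_1(5.2) = (5.2 - 5)/(6 - 5) = 0.200000

P(5.2) = 15×L_0(5.2) + 1×L_1(5.2)
P(5.2) = 12.200000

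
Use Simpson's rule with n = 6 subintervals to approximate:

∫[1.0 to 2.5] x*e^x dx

f(x) = x*e^x
a = 1.0, b = 2.5, n = 6
h = (b - a)/n = 0.250000

Simpson's rule: (h/3)[f(x₀) + 4f(x₁) + 2f(x₂) + ... + f(xₙ)]

x_0 = 1.0000, f(x_0) = 2.718282, coefficient = 1
x_1 = 1.2500, f(x_1) = 4.362929, coefficient = 4
x_2 = 1.5000, f(x_2) = 6.722534, coefficient = 2
x_3 = 1.7500, f(x_3) = 10.070555, coefficient = 4
x_4 = 2.0000, f(x_4) = 14.778112, coefficient = 2
x_5 = 2.2500, f(x_5) = 21.347406, coefficient = 4
x_6 = 2.5000, f(x_6) = 30.456235, coefficient = 1

I ≈ (0.250000/3) × 219.299364 = 18.274947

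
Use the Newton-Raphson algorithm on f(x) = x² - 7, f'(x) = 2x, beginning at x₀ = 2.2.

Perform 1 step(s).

f(x) = x² - 7
f'(x) = 2x
x₀ = 2.2

Newton-Raphson formula: x_{n+1} = x_n - f(x_n)/f'(x_n)

Iteration 1:
  f(2.200000) = -2.160000
  f'(2.200000) = 4.400000
  x_1 = 2.200000 - (-2.160000)/4.400000 = 2.690909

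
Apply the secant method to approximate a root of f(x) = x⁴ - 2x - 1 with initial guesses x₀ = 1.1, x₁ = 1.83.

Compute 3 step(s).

f(x) = x⁴ - 2x - 1
x₀ = 1.1, x₁ = 1.83

Secant formula: x_{n+1} = x_n - f(x_n)(x_n - x_{n-1})/(f(x_n) - f(x_{n-1}))

Iteration 1:
  f(1.100000) = -1.735900
  f(1.830000) = 6.555131
  x_2 = 1.830000 - 6.555131×(1.830000 - 1.100000)/(6.555131 - (-1.735900))
       = 1.252841
Iteration 2:
  f(1.830000) = 6.555131
  f(1.252841) = -1.042006
  x_3 = 1.252841 - (-1.042006)×(1.252841 - 1.830000)/(-1.042006 - 6.555131)
       = 1.332003
Iteration 3:
  f(1.252841) = -1.042006
  f(1.332003) = -0.516110
  x_4 = 1.332003 - (-0.516110)×(1.332003 - 1.252841)/(-0.516110 - (-1.042006))
       = 1.409691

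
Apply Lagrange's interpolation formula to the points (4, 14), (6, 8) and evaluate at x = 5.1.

Lagrange interpolation formula:
P(x) = Σ yᵢ × Lᵢ(x)
where Lᵢ(x) = Π_{j≠i} (x - xⱼ)/(xᵢ - xⱼ)

L_0(5.1) = (5.1 - 6)/(4 - 6) = 0.450000
L_1(5.1) = (5.1 - 4)/(6 - 4) = 0.550000

P(5.1) = 14×L_0(5.1) + 8×L_1(5.1)
P(5.1) = 10.700000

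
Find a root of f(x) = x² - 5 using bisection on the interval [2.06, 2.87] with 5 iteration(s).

f(x) = x² - 5
Initial interval: [2.06, 2.87]

Iteration 1:
  c_1 = (2.060000 + 2.870000)/2 = 2.465000
  f(c_1) = f(2.465000) = 1.076225
  f(a) × f(c) < 0, new interval: [2.060000, 2.465000]
Iteration 2:
  c_2 = (2.060000 + 2.465000)/2 = 2.262500
  f(c_2) = f(2.262500) = 0.118906
  f(a) × f(c) < 0, new interval: [2.060000, 2.262500]
Iteration 3:
  c_3 = (2.060000 + 2.262500)/2 = 2.161250
  f(c_3) = f(2.161250) = -0.328998
  f(a) × f(c) ≥ 0, new interval: [2.161250, 2.262500]
Iteration 4:
  c_4 = (2.161250 + 2.262500)/2 = 2.211875
  f(c_4) = f(2.211875) = -0.107609
  f(a) × f(c) ≥ 0, new interval: [2.211875, 2.262500]
Iteration 5:
  c_5 = (2.211875 + 2.262500)/2 = 2.237188
  f(c_5) = f(2.237188) = 0.005008
  f(a) × f(c) < 0, new interval: [2.211875, 2.237188]

After 5 iteration(s), the approximation is c_5 = 2.237188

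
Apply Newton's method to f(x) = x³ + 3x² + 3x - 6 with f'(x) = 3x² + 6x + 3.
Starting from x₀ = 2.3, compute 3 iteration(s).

f(x) = x³ + 3x² + 3x - 6
f'(x) = 3x² + 6x + 3
x₀ = 2.3

Newton-Raphson formula: x_{n+1} = x_n - f(x_n)/f'(x_n)

Iteration 1:
  f(2.300000) = 28.937000
  f'(2.300000) = 32.670000
  x_1 = 2.300000 - 28.937000/32.670000 = 1.414264
Iteration 2:
  f(1.414264) = 7.071947
  f'(1.414264) = 17.486010
  x_2 = 1.414264 - 7.071947/17.486010 = 1.009829
Iteration 3:
  f(1.009829) = 1.118532
  f'(1.009829) = 12.118241
  x_3 = 1.009829 - 1.118532/12.118241 = 0.917528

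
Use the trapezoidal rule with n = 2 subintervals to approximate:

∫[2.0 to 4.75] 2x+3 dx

f(x) = 2x+3
a = 2.0, b = 4.75, n = 2
h = (b - a)/n = 1.375000

Trapezoidal rule: (h/2)[f(x₀) + 2f(x₁) + 2f(x₂) + ... + f(xₙ)]

x_0 = 2.0000, f(x_0) = 7.000000, coefficient = 1
x_1 = 3.3750, f(x_1) = 9.750000, coefficient = 2
x_2 = 4.7500, f(x_2) = 12.500000, coefficient = 1

I ≈ (1.375000/2) × 39.000000 = 26.812500
Exact value: 26.812500
Error: 0.000000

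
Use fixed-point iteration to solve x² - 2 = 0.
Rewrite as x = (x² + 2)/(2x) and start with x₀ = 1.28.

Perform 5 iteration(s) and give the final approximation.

Equation: x² - 2 = 0
Fixed-point form: x = (x² + 2)/(2x)
x₀ = 1.28

x_1 = g(1.280000) = 1.421250
x_2 = g(1.421250) = 1.414231
x_3 = g(1.414231) = 1.414214
x_4 = g(1.414214) = 1.414214
x_5 = g(1.414214) = 1.414214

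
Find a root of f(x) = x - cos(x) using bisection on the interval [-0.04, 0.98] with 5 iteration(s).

f(x) = x - cos(x)
Initial interval: [-0.04, 0.98]

Iteration 1:
  c_1 = (-0.040000 + 0.980000)/2 = 0.470000
  f(c_1) = f(0.470000) = -0.421568
  f(a) × f(c) ≥ 0, new interval: [0.470000, 0.980000]
Iteration 2:
  c_2 = (0.470000 + 0.980000)/2 = 0.725000
  f(c_2) = f(0.725000) = -0.023499
  f(a) × f(c) ≥ 0, new interval: [0.725000, 0.980000]
Iteration 3:
  c_3 = (0.725000 + 0.980000)/2 = 0.852500
  f(c_3) = f(0.852500) = 0.194397
  f(a) × f(c) < 0, new interval: [0.725000, 0.852500]
Iteration 4:
  c_4 = (0.725000 + 0.852500)/2 = 0.788750
  f(c_4) = f(0.788750) = 0.084017
  f(a) × f(c) < 0, new interval: [0.725000, 0.788750]
Iteration 5:
  c_5 = (0.725000 + 0.788750)/2 = 0.756875
  f(c_5) = f(0.756875) = 0.029890
  f(a) × f(c) < 0, new interval: [0.725000, 0.756875]

After 5 iteration(s), the approximation is c_5 = 0.756875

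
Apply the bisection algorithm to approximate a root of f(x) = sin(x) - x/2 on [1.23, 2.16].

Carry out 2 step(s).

f(x) = sin(x) - x/2
Initial interval: [1.23, 2.16]

Iteration 1:
  c_1 = (1.230000 + 2.160000)/2 = 1.695000
  f(c_1) = f(1.695000) = 0.144797
  f(a) × f(c) ≥ 0, new interval: [1.695000, 2.160000]
Iteration 2:
  c_2 = (1.695000 + 2.160000)/2 = 1.927500
  f(c_2) = f(1.927500) = -0.026697
  f(a) × f(c) < 0, new interval: [1.695000, 1.927500]

After 2 iteration(s), the approximation is c_2 = 1.927500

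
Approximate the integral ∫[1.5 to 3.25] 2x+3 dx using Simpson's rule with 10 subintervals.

f(x) = 2x+3
a = 1.5, b = 3.25, n = 10
h = (b - a)/n = 0.175000

Simpson's rule: (h/3)[f(x₀) + 4f(x₁) + 2f(x₂) + ... + f(xₙ)]

x_0 = 1.5000, f(x_0) = 6.000000, coefficient = 1
x_1 = 1.6750, f(x_1) = 6.350000, coefficient = 4
x_2 = 1.8500, f(x_2) = 6.700000, coefficient = 2
x_3 = 2.0250, f(x_3) = 7.050000, coefficient = 4
x_4 = 2.2000, f(x_4) = 7.400000, coefficient = 2
x_5 = 2.3750, f(x_5) = 7.750000, coefficient = 4
x_6 = 2.5500, f(x_6) = 8.100000, coefficient = 2
x_7 = 2.7250, f(x_7) = 8.450000, coefficient = 4
x_8 = 2.9000, f(x_8) = 8.800000, coefficient = 2
x_9 = 3.0750, f(x_9) = 9.150000, coefficient = 4
x_10 = 3.2500, f(x_10) = 9.500000, coefficient = 1

I ≈ (0.175000/3) × 232.500000 = 13.562500
Exact value: 13.562500
Error: 0.000000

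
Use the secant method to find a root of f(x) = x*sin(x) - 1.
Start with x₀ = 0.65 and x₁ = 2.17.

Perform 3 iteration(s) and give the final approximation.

f(x) = x*sin(x) - 1
x₀ = 0.65, x₁ = 2.17

Secant formula: x_{n+1} = x_n - f(x_n)(x_n - x_{n-1})/(f(x_n) - f(x_{n-1}))

Iteration 1:
  f(0.650000) = -0.606629
  f(2.170000) = 0.791953
  x_2 = 2.170000 - 0.791953×(2.170000 - 0.650000)/(0.791953 - (-0.606629))
       = 1.309293
Iteration 2:
  f(2.170000) = 0.791953
  f(1.309293) = 0.264781
  x_3 = 1.309293 - 0.264781×(1.309293 - 2.170000)/(0.264781 - 0.791953)
       = 0.876990
Iteration 3:
  f(1.309293) = 0.264781
  f(0.876990) = -0.325754
  x_4 = 0.876990 - (-0.325754)×(0.876990 - 1.309293)/(-0.325754 - 0.264781)
       = 1.115460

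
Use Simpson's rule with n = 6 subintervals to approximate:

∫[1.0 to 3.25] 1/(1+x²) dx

f(x) = 1/(1+x²)
a = 1.0, b = 3.25, n = 6
h = (b - a)/n = 0.375000

Simpson's rule: (h/3)[f(x₀) + 4f(x₁) + 2f(x₂) + ... + f(xₙ)]

x_0 = 1.0000, f(x_0) = 0.500000, coefficient = 1
x_1 = 1.3750, f(x_1) = 0.345946, coefficient = 4
x_2 = 1.7500, f(x_2) = 0.246154, coefficient = 2
x_3 = 2.1250, f(x_3) = 0.181303, coefficient = 4
x_4 = 2.5000, f(x_4) = 0.137931, coefficient = 2
x_5 = 2.8750, f(x_5) = 0.107926, coefficient = 4
x_6 = 3.2500, f(x_6) = 0.086486, coefficient = 1

I ≈ (0.375000/3) × 3.895356 = 0.486919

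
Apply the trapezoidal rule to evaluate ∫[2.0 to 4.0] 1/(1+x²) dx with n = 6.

f(x) = 1/(1+x²)
a = 2.0, b = 4.0, n = 6
h = (b - a)/n = 0.333333

Trapezoidal rule: (h/2)[f(x₀) + 2f(x₁) + 2f(x₂) + ... + f(xₙ)]

x_0 = 2.0000, f(x_0) = 0.200000, coefficient = 1
x_1 = 2.3333, f(x_1) = 0.155172, coefficient = 2
x_2 = 2.6667, f(x_2) = 0.123288, coefficient = 2
x_3 = 3.0000, f(x_3) = 0.100000, coefficient = 2
x_4 = 3.3333, f(x_4) = 0.082569, coefficient = 2
x_5 = 3.6667, f(x_5) = 0.069231, coefficient = 2
x_6 = 4.0000, f(x_6) = 0.058824, coefficient = 1

I ≈ (0.333333/2) × 1.319343 = 0.219890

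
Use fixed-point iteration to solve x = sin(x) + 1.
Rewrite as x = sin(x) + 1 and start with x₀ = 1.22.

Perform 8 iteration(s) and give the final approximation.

Equation: x = sin(x) + 1
Fixed-point form: x = sin(x) + 1
x₀ = 1.22

x_1 = g(1.220000) = 1.939099
x_2 = g(1.939099) = 1.932940
x_3 = g(1.932940) = 1.935140
x_4 = g(1.935140) = 1.934358
x_5 = g(1.934358) = 1.934636
x_6 = g(1.934636) = 1.934537
x_7 = g(1.934537) = 1.934572
x_8 = g(1.934572) = 1.934560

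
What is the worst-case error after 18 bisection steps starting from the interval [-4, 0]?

Bisection error bound: |error| ≤ (b-a)/2^n
|error| ≤ (0 - (-4))/2^18 = 4/2^18
|error| ≤ 0.0000152588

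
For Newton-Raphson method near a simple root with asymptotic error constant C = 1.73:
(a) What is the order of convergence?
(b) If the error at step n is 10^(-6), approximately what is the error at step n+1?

(a) Newton-Raphson has quadratic (order 2) convergence near simple roots.
    This means |e_{n+1}| ≈ C|e_n|².

(b) With |e_n| = 10^(-6) and C = 1.73:
    |e_{n+1}| ≈ 1.73 × (10^(-6))² = 1.73 × 10^(-12)

(a) 2 (quadratic); (b) |e_{n+1}| ≈ 1.730e-12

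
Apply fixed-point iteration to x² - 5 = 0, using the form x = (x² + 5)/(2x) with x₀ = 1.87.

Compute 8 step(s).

Equation: x² - 5 = 0
Fixed-point form: x = (x² + 5)/(2x)
x₀ = 1.87

x_1 = g(1.870000) = 2.271898
x_2 = g(2.271898) = 2.236351
x_3 = g(2.236351) = 2.236068
x_4 = g(2.236068) = 2.236068
x_5 = g(2.236068) = 2.236068
x_6 = g(2.236068) = 2.236068
x_7 = g(2.236068) = 2.236068
x_8 = g(2.236068) = 2.236068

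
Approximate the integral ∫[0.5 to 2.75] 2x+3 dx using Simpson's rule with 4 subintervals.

f(x) = 2x+3
a = 0.5, b = 2.75, n = 4
h = (b - a)/n = 0.562500

Simpson's rule: (h/3)[f(x₀) + 4f(x₁) + 2f(x₂) + ... + f(xₙ)]

x_0 = 0.5000, f(x_0) = 4.000000, coefficient = 1
x_1 = 1.0625, f(x_1) = 5.125000, coefficient = 4
x_2 = 1.6250, f(x_2) = 6.250000, coefficient = 2
x_3 = 2.1875, f(x_3) = 7.375000, coefficient = 4
x_4 = 2.7500, f(x_4) = 8.500000, coefficient = 1

I ≈ (0.562500/3) × 75.000000 = 14.062500
Exact value: 14.062500
Error: 0.000000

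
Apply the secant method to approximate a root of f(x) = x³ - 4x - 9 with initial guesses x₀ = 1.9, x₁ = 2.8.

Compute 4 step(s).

f(x) = x³ - 4x - 9
x₀ = 1.9, x₁ = 2.8

Secant formula: x_{n+1} = x_n - f(x_n)(x_n - x_{n-1})/(f(x_n) - f(x_{n-1}))

Iteration 1:
  f(1.900000) = -9.741000
  f(2.800000) = 1.752000
  x_2 = 2.800000 - 1.752000×(2.800000 - 1.900000)/(1.752000 - (-9.741000))
       = 2.662803
Iteration 2:
  f(2.800000) = 1.752000
  f(2.662803) = -0.770547
  x_3 = 2.662803 - (-0.770547)×(2.662803 - 2.800000)/(-0.770547 - 1.752000)
       = 2.704712
Iteration 3:
  f(2.662803) = -0.770547
  f(2.704712) = -0.032616
  x_4 = 2.704712 - (-0.032616)×(2.704712 - 2.662803)/(-0.032616 - (-0.770547))
       = 2.706564
Iteration 4:
  f(2.704712) = -0.032616
  f(2.706564) = 0.000654
  x_5 = 2.706564 - 0.000654×(2.706564 - 2.704712)/(0.000654 - (-0.032616))
       = 2.706528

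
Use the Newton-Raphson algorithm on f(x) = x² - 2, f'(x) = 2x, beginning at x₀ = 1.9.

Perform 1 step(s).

f(x) = x² - 2
f'(x) = 2x
x₀ = 1.9

Newton-Raphson formula: x_{n+1} = x_n - f(x_n)/f'(x_n)

Iteration 1:
  f(1.900000) = 1.610000
  f'(1.900000) = 3.800000
  x_1 = 1.900000 - 1.610000/3.800000 = 1.476316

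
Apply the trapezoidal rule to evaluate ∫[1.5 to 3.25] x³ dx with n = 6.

f(x) = x³
a = 1.5, b = 3.25, n = 6
h = (b - a)/n = 0.291667

Trapezoidal rule: (h/2)[f(x₀) + 2f(x₁) + 2f(x₂) + ... + f(xₙ)]

x_0 = 1.5000, f(x_0) = 3.375000, coefficient = 1
x_1 = 1.7917, f(x_1) = 5.751374, coefficient = 2
x_2 = 2.0833, f(x_2) = 9.042245, coefficient = 2
x_3 = 2.3750, f(x_3) = 13.396484, coefficient = 2
x_4 = 2.6667, f(x_4) = 18.962963, coefficient = 2
x_5 = 2.9583, f(x_5) = 25.890553, coefficient = 2
x_6 = 3.2500, f(x_6) = 34.328125, coefficient = 1

I ≈ (0.291667/2) × 183.790365 = 26.802762
Exact value: 26.625977
Error: 0.176785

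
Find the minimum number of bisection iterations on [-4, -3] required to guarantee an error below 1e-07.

We need (b-a)/2^n ≤ 1e-07
(-3 - (-4))/2^n ≤ 1e-07
1/2^n ≤ 1e-07
2^n ≥ 10000000
n ≥ log₂(10000000) = 23.25
n ≥ 24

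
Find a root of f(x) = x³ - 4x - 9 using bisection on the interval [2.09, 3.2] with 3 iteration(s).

f(x) = x³ - 4x - 9
Initial interval: [2.09, 3.2]

Iteration 1:
  c_1 = (2.090000 + 3.200000)/2 = 2.645000
  f(c_1) = f(2.645000) = -1.075514
  f(a) × f(c) ≥ 0, new interval: [2.645000, 3.200000]
Iteration 2:
  c_2 = (2.645000 + 3.200000)/2 = 2.922500
  f(c_2) = f(2.922500) = 4.271091
  f(a) × f(c) < 0, new interval: [2.645000, 2.922500]
Iteration 3:
  c_3 = (2.645000 + 2.922500)/2 = 2.783750
  f(c_3) = f(2.783750) = 1.437014
  f(a) × f(c) < 0, new interval: [2.645000, 2.783750]

After 3 iteration(s), the approximation is c_3 = 2.783750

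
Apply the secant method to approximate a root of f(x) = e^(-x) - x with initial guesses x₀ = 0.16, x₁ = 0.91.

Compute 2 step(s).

f(x) = e^(-x) - x
x₀ = 0.16, x₁ = 0.91

Secant formula: x_{n+1} = x_n - f(x_n)(x_n - x_{n-1})/(f(x_n) - f(x_{n-1}))

Iteration 1:
  f(0.160000) = 0.692144
  f(0.910000) = -0.507476
  x_2 = 0.910000 - (-0.507476)×(0.910000 - 0.160000)/(-0.507476 - 0.692144)
       = 0.592727
Iteration 2:
  f(0.910000) = -0.507476
  f(0.592727) = -0.039909
  x_3 = 0.592727 - (-0.039909)×(0.592727 - 0.910000)/(-0.039909 - (-0.507476))
       = 0.565646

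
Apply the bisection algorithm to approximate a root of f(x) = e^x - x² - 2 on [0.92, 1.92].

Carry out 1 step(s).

f(x) = e^x - x² - 2
Initial interval: [0.92, 1.92]

Iteration 1:
  c_1 = (0.920000 + 1.920000)/2 = 1.420000
  f(c_1) = f(1.420000) = 0.120720
  f(a) × f(c) < 0, new interval: [0.920000, 1.420000]

After 1 iteration(s), the approximation is c_1 = 1.420000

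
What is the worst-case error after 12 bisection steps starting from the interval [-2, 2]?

Bisection error bound: |error| ≤ (b-a)/2^n
|error| ≤ (2 - (-2))/2^12 = 4/2^12
|error| ≤ 0.0009765625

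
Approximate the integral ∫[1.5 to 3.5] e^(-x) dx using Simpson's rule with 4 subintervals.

f(x) = e^(-x)
a = 1.5, b = 3.5, n = 4
h = (b - a)/n = 0.500000

Simpson's rule: (h/3)[f(x₀) + 4f(x₁) + 2f(x₂) + ... + f(xₙ)]

x_0 = 1.5000, f(x_0) = 0.223130, coefficient = 1
x_1 = 2.0000, f(x_1) = 0.135335, coefficient = 4
x_2 = 2.5000, f(x_2) = 0.082085, coefficient = 2
x_3 = 3.0000, f(x_3) = 0.049787, coefficient = 4
x_4 = 3.5000, f(x_4) = 0.030197, coefficient = 1

I ≈ (0.500000/3) × 1.157987 = 0.192998
Exact value: 0.192933
Error: 0.000065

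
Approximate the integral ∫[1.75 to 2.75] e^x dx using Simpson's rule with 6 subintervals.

f(x) = e^x
a = 1.75, b = 2.75, n = 6
h = (b - a)/n = 0.166667

Simpson's rule: (h/3)[f(x₀) + 4f(x₁) + 2f(x₂) + ... + f(xₙ)]

x_0 = 1.7500, f(x_0) = 5.754603, coefficient = 1
x_1 = 1.9167, f(x_1) = 6.798260, coefficient = 4
x_2 = 2.0833, f(x_2) = 8.031195, coefficient = 2
x_3 = 2.2500, f(x_3) = 9.487736, coefficient = 4
x_4 = 2.4167, f(x_4) = 11.208436, coefficient = 2
x_5 = 2.5833, f(x_5) = 13.241202, coefficient = 4
x_6 = 2.7500, f(x_6) = 15.642632, coefficient = 1

I ≈ (0.166667/3) × 177.985286 = 9.888071
Exact value: 9.888029
Error: 0.000042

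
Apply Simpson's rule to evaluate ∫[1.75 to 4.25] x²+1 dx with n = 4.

f(x) = x²+1
a = 1.75, b = 4.25, n = 4
h = (b - a)/n = 0.625000

Simpson's rule: (h/3)[f(x₀) + 4f(x₁) + 2f(x₂) + ... + f(xₙ)]

x_0 = 1.7500, f(x_0) = 4.062500, coefficient = 1
x_1 = 2.3750, f(x_1) = 6.640625, coefficient = 4
x_2 = 3.0000, f(x_2) = 10.000000, coefficient = 2
x_3 = 3.6250, f(x_3) = 14.140625, coefficient = 4
x_4 = 4.2500, f(x_4) = 19.062500, coefficient = 1

I ≈ (0.625000/3) × 126.250000 = 26.302083
Exact value: 26.302083
Error: 0.000000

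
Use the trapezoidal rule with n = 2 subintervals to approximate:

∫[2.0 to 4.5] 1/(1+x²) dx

f(x) = 1/(1+x²)
a = 2.0, b = 4.5, n = 2
h = (b - a)/n = 1.250000

Trapezoidal rule: (h/2)[f(x₀) + 2f(x₁) + 2f(x₂) + ... + f(xₙ)]

x_0 = 2.0000, f(x_0) = 0.200000, coefficient = 1
x_1 = 3.2500, f(x_1) = 0.086486, coefficient = 2
x_2 = 4.5000, f(x_2) = 0.047059, coefficient = 1

I ≈ (1.250000/2) × 0.420032 = 0.262520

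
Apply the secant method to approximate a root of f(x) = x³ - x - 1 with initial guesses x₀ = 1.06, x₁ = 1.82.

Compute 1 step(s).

f(x) = x³ - x - 1
x₀ = 1.06, x₁ = 1.82

Secant formula: x_{n+1} = x_n - f(x_n)(x_n - x_{n-1})/(f(x_n) - f(x_{n-1}))

Iteration 1:
  f(1.060000) = -0.868984
  f(1.820000) = 3.208568
  x_2 = 1.820000 - 3.208568×(1.820000 - 1.060000)/(3.208568 - (-0.868984))
       = 1.221967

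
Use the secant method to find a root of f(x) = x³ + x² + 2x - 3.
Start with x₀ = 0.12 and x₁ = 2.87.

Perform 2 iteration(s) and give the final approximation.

f(x) = x³ + x² + 2x - 3
x₀ = 0.12, x₁ = 2.87

Secant formula: x_{n+1} = x_n - f(x_n)(x_n - x_{n-1})/(f(x_n) - f(x_{n-1}))

Iteration 1:
  f(0.120000) = -2.743872
  f(2.870000) = 34.616803
  x_2 = 2.870000 - 34.616803×(2.870000 - 0.120000)/(34.616803 - (-2.743872))
       = 0.321968
Iteration 2:
  f(2.870000) = 34.616803
  f(0.321968) = -2.219025
  x_3 = 0.321968 - (-2.219025)×(0.321968 - 2.870000)/(-2.219025 - 34.616803)
       = 0.475464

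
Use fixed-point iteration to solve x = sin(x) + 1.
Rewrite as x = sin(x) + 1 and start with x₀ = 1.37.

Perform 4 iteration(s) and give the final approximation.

Equation: x = sin(x) + 1
Fixed-point form: x = sin(x) + 1
x₀ = 1.37

x_1 = g(1.370000) = 1.979908
x_2 = g(1.979908) = 1.917475
x_3 = g(1.917475) = 1.940507
x_4 = g(1.940507) = 1.932432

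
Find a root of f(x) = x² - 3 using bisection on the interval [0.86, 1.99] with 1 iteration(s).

f(x) = x² - 3
Initial interval: [0.86, 1.99]

Iteration 1:
  c_1 = (0.860000 + 1.990000)/2 = 1.425000
  f(c_1) = f(1.425000) = -0.969375
  f(a) × f(c) ≥ 0, new interval: [1.425000, 1.990000]

After 1 iteration(s), the approximation is c_1 = 1.425000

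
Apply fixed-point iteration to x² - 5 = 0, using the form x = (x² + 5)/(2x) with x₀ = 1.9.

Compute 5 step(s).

Equation: x² - 5 = 0
Fixed-point form: x = (x² + 5)/(2x)
x₀ = 1.9

x_1 = g(1.900000) = 2.265789
x_2 = g(2.265789) = 2.236263
x_3 = g(2.236263) = 2.236068
x_4 = g(2.236068) = 2.236068
x_5 = g(2.236068) = 2.236068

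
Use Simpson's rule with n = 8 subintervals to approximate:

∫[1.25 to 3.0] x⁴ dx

f(x) = x⁴
a = 1.25, b = 3.0, n = 8
h = (b - a)/n = 0.218750

Simpson's rule: (h/3)[f(x₀) + 4f(x₁) + 2f(x₂) + ... + f(xₙ)]

x_0 = 1.2500, f(x_0) = 2.441406, coefficient = 1
x_1 = 1.4688, f(x_1) = 4.653626, coefficient = 4
x_2 = 1.6875, f(x_2) = 8.109146, coefficient = 2
x_3 = 1.9062, f(x_3) = 13.204423, coefficient = 4
x_4 = 2.1250, f(x_4) = 20.390869, coefficient = 2
x_5 = 2.3438, f(x_5) = 30.174851, coefficient = 4
x_6 = 2.5625, f(x_6) = 43.117691, coefficient = 2
x_7 = 2.7812, f(x_7) = 59.835664, coefficient = 4
x_8 = 3.0000, f(x_8) = 81.000000, coefficient = 1

I ≈ (0.218750/3) × 658.151077 = 47.990183
Exact value: 47.989648
Error: 0.000534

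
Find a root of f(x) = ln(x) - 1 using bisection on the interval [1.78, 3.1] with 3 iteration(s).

f(x) = ln(x) - 1
Initial interval: [1.78, 3.1]

Iteration 1:
  c_1 = (1.780000 + 3.100000)/2 = 2.440000
  f(c_1) = f(2.440000) = -0.108002
  f(a) × f(c) ≥ 0, new interval: [2.440000, 3.100000]
Iteration 2:
  c_2 = (2.440000 + 3.100000)/2 = 2.770000
  f(c_2) = f(2.770000) = 0.018847
  f(a) × f(c) < 0, new interval: [2.440000, 2.770000]
Iteration 3:
  c_3 = (2.440000 + 2.770000)/2 = 2.605000
  f(c_3) = f(2.605000) = -0.042567
  f(a) × f(c) ≥ 0, new interval: [2.605000, 2.770000]

After 3 iteration(s), the approximation is c_3 = 2.605000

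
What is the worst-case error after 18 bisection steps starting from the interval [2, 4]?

Bisection error bound: |error| ≤ (b-a)/2^n
|error| ≤ (4 - 2)/2^18 = 2/2^18
|error| ≤ 0.0000076294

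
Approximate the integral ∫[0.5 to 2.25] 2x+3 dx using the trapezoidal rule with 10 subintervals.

f(x) = 2x+3
a = 0.5, b = 2.25, n = 10
h = (b - a)/n = 0.175000

Trapezoidal rule: (h/2)[f(x₀) + 2f(x₁) + 2f(x₂) + ... + f(xₙ)]

x_0 = 0.5000, f(x_0) = 4.000000, coefficient = 1
x_1 = 0.6750, f(x_1) = 4.350000, coefficient = 2
x_2 = 0.8500, f(x_2) = 4.700000, coefficient = 2
x_3 = 1.0250, f(x_3) = 5.050000, coefficient = 2
x_4 = 1.2000, f(x_4) = 5.400000, coefficient = 2
x_5 = 1.3750, f(x_5) = 5.750000, coefficient = 2
x_6 = 1.5500, f(x_6) = 6.100000, coefficient = 2
x_7 = 1.7250, f(x_7) = 6.450000, coefficient = 2
x_8 = 1.9000, f(x_8) = 6.800000, coefficient = 2
x_9 = 2.0750, f(x_9) = 7.150000, coefficient = 2
x_10 = 2.2500, f(x_10) = 7.500000, coefficient = 1

I ≈ (0.175000/2) × 115.000000 = 10.062500
Exact value: 10.062500
Error: 0.000000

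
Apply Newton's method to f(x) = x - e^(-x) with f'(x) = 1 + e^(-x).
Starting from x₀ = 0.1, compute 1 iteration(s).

f(x) = x - e^(-x)
f'(x) = 1 + e^(-x)
x₀ = 0.1

Newton-Raphson formula: x_{n+1} = x_n - f(x_n)/f'(x_n)

Iteration 1:
  f(0.100000) = -0.804837
  f'(0.100000) = 1.904837
  x_1 = 0.100000 - (-0.804837)/1.904837 = 0.522523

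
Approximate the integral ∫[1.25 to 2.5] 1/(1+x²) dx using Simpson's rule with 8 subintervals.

f(x) = 1/(1+x²)
a = 1.25, b = 2.5, n = 8
h = (b - a)/n = 0.156250

Simpson's rule: (h/3)[f(x₀) + 4f(x₁) + 2f(x₂) + ... + f(xₙ)]

x_0 = 1.2500, f(x_0) = 0.390244, coefficient = 1
x_1 = 1.4062, f(x_1) = 0.335848, coefficient = 4
x_2 = 1.5625, f(x_2) = 0.290579, coefficient = 2
x_3 = 1.7188, f(x_3) = 0.252902, coefficient = 4
x_4 = 1.8750, f(x_4) = 0.221453, coefficient = 2
x_5 = 2.0312, f(x_5) = 0.195085, coefficient = 4
x_6 = 2.1875, f(x_6) = 0.172856, coefficient = 2
x_7 = 2.3438, f(x_7) = 0.154008, coefficient = 4
x_8 = 2.5000, f(x_8) = 0.137931, coefficient = 1

I ≈ (0.156250/3) × 5.649322 = 0.294236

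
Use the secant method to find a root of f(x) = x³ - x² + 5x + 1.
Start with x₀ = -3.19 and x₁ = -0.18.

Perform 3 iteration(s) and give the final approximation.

f(x) = x³ - x² + 5x + 1
x₀ = -3.19, x₁ = -0.18

Secant formula: x_{n+1} = x_n - f(x_n)(x_n - x_{n-1})/(f(x_n) - f(x_{n-1}))

Iteration 1:
  f(-3.190000) = -57.587859
  f(-0.180000) = 0.061768
  x_2 = -0.180000 - 0.061768×(-0.180000 - (-3.190000))/(0.061768 - (-57.587859))
       = -0.183225
Iteration 2:
  f(-0.180000) = 0.061768
  f(-0.183225) = 0.044152
  x_3 = -0.183225 - 0.044152×(-0.183225 - (-0.180000))/(0.044152 - 0.061768)
       = -0.191308
Iteration 3:
  f(-0.183225) = 0.044152
  f(-0.191308) = -0.000142
  x_4 = -0.191308 - (-0.000142)×(-0.191308 - (-0.183225))/(-0.000142 - 0.044152)
       = -0.191282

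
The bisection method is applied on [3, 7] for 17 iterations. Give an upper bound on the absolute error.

Bisection error bound: |error| ≤ (b-a)/2^n
|error| ≤ (7 - 3)/2^17 = 4/2^17
|error| ≤ 0.0000305176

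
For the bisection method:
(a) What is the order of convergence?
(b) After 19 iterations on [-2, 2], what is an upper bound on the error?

(a) Bisection has linear (order 1) convergence; the error is halved each step.

(b) Error bound = (b-a)/2^n = (2 - (-2))/2^{19}
    = 4/2^{19}

(a) 1 (linear); (b) error ≤ 7.63e-06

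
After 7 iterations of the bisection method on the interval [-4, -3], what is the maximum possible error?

Bisection error bound: |error| ≤ (b-a)/2^n
|error| ≤ (-3 - (-4))/2^7 = 1/2^7
|error| ≤ 0.0078125000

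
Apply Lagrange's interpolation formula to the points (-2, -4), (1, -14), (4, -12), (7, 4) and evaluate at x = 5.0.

Lagrange interpolation formula:
P(x) = Σ yᵢ × Lᵢ(x)
where Lᵢ(x) = Π_{j≠i} (x - xⱼ)/(xᵢ - xⱼ)

L_0(5.0) = (5.0 - 1)/(-2 - 1) × (5.0 - 4)/(-2 - 4) × (5.0 - 7)/(-2 - 7) = 0.049383
L_1(5.0) = (5.0 - (-2))/(1 - (-2)) × (5.0 - 4)/(1 - 4) × (5.0 - 7)/(1 - 7) = -0.259259
L_2(5.0) = (5.0 - (-2))/(4 - (-2)) × (5.0 - 1)/(4 - 1) × (5.0 - 7)/(4 - 7) = 1.037037
L_3(5.0) = (5.0 - (-2))/(7 - (-2)) × (5.0 - 1)/(7 - 1) × (5.0 - 4)/(7 - 4) = 0.172840

P(5.0) = (-4)×L_0(5.0) + (-14)×L_1(5.0) + (-12)×L_2(5.0) + 4×L_3(5.0)
P(5.0) = -8.320988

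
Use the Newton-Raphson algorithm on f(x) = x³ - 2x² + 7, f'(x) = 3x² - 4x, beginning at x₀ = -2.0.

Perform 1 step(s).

f(x) = x³ - 2x² + 7
f'(x) = 3x² - 4x
x₀ = -2.0

Newton-Raphson formula: x_{n+1} = x_n - f(x_n)/f'(x_n)

Iteration 1:
  f(-2.000000) = -9.000000
  f'(-2.000000) = 20.000000
  x_1 = -2.000000 - (-9.000000)/20.000000 = -1.550000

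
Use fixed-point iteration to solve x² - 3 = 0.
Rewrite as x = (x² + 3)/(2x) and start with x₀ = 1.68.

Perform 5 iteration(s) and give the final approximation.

Equation: x² - 3 = 0
Fixed-point form: x = (x² + 3)/(2x)
x₀ = 1.68

x_1 = g(1.680000) = 1.732857
x_2 = g(1.732857) = 1.732051
x_3 = g(1.732051) = 1.732051
x_4 = g(1.732051) = 1.732051
x_5 = g(1.732051) = 1.732051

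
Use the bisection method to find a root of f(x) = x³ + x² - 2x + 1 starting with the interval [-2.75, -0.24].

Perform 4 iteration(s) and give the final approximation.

f(x) = x³ + x² - 2x + 1
Initial interval: [-2.75, -0.24]

Iteration 1:
  c_1 = (-2.750000 + (-0.240000))/2 = -1.495000
  f(c_1) = f(-1.495000) = 2.883663
  f(a) × f(c) < 0, new interval: [-2.750000, -1.495000]
Iteration 2:
  c_2 = (-2.750000 + (-1.495000))/2 = -2.122500
  f(c_2) = f(-2.122500) = 0.188130
  f(a) × f(c) < 0, new interval: [-2.750000, -2.122500]
Iteration 3:
  c_3 = (-2.750000 + (-2.122500))/2 = -2.436250
  f(c_3) = f(-2.436250) = -2.652095
  f(a) × f(c) ≥ 0, new interval: [-2.436250, -2.122500]
Iteration 4:
  c_4 = (-2.436250 + (-2.122500))/2 = -2.279375
  f(c_4) = f(-2.279375) = -1.088307
  f(a) × f(c) ≥ 0, new interval: [-2.279375, -2.122500]

After 4 iteration(s), the approximation is c_4 = -2.279375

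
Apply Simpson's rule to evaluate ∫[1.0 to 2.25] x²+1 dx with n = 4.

f(x) = x²+1
a = 1.0, b = 2.25, n = 4
h = (b - a)/n = 0.312500

Simpson's rule: (h/3)[f(x₀) + 4f(x₁) + 2f(x₂) + ... + f(xₙ)]

x_0 = 1.0000, f(x_0) = 2.000000, coefficient = 1
x_1 = 1.3125, f(x_1) = 2.722656, coefficient = 4
x_2 = 1.6250, f(x_2) = 3.640625, coefficient = 2
x_3 = 1.9375, f(x_3) = 4.753906, coefficient = 4
x_4 = 2.2500, f(x_4) = 6.062500, coefficient = 1

I ≈ (0.312500/3) × 45.250000 = 4.713542
Exact value: 4.713542
Error: 0.000000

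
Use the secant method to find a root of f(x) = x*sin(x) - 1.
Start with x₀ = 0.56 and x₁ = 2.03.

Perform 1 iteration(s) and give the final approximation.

f(x) = x*sin(x) - 1
x₀ = 0.56, x₁ = 2.03

Secant formula: x_{n+1} = x_n - f(x_n)(x_n - x_{n-1})/(f(x_n) - f(x_{n-1}))

Iteration 1:
  f(0.560000) = -0.702536
  f(2.030000) = 0.819704
  x_2 = 2.030000 - 0.819704×(2.030000 - 0.560000)/(0.819704 - (-0.702536))
       = 1.238426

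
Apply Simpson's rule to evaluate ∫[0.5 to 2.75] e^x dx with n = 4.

f(x) = e^x
a = 0.5, b = 2.75, n = 4
h = (b - a)/n = 0.562500

Simpson's rule: (h/3)[f(x₀) + 4f(x₁) + 2f(x₂) + ... + f(xₙ)]

x_0 = 0.5000, f(x_0) = 1.648721, coefficient = 1
x_1 = 1.0625, f(x_1) = 2.893596, coefficient = 4
x_2 = 1.6250, f(x_2) = 5.078419, coefficient = 2
x_3 = 2.1875, f(x_3) = 8.912903, coefficient = 4
x_4 = 2.7500, f(x_4) = 15.642632, coefficient = 1

I ≈ (0.562500/3) × 74.674187 = 14.001410
Exact value: 13.993911
Error: 0.007499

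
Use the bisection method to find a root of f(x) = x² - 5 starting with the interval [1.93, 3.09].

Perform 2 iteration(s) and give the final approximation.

f(x) = x² - 5
Initial interval: [1.93, 3.09]

Iteration 1:
  c_1 = (1.930000 + 3.090000)/2 = 2.510000
  f(c_1) = f(2.510000) = 1.300100
  f(a) × f(c) < 0, new interval: [1.930000, 2.510000]
Iteration 2:
  c_2 = (1.930000 + 2.510000)/2 = 2.220000
  f(c_2) = f(2.220000) = -0.071600
  f(a) × f(c) ≥ 0, new interval: [2.220000, 2.510000]

After 2 iteration(s), the approximation is c_2 = 2.220000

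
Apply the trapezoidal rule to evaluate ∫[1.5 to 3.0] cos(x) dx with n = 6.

f(x) = cos(x)
a = 1.5, b = 3.0, n = 6
h = (b - a)/n = 0.250000

Trapezoidal rule: (h/2)[f(x₀) + 2f(x₁) + 2f(x₂) + ... + f(xₙ)]

x_0 = 1.5000, f(x_0) = 0.070737, coefficient = 1
x_1 = 1.7500, f(x_1) = -0.178246, coefficient = 2
x_2 = 2.0000, f(x_2) = -0.416147, coefficient = 2
x_3 = 2.2500, f(x_3) = -0.628174, coefficient = 2
x_4 = 2.5000, f(x_4) = -0.801144, coefficient = 2
x_5 = 2.7500, f(x_5) = -0.924302, coefficient = 2
x_6 = 3.0000, f(x_6) = -0.989992, coefficient = 1

I ≈ (0.250000/2) × -6.815280 = -0.851910
Exact value: -0.856375
Error: 0.004465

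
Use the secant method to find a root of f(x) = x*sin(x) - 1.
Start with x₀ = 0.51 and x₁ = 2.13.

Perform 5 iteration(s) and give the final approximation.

f(x) = x*sin(x) - 1
x₀ = 0.51, x₁ = 2.13

Secant formula: x_{n+1} = x_n - f(x_n)(x_n - x_{n-1})/(f(x_n) - f(x_{n-1}))

Iteration 1:
  f(0.510000) = -0.751030
  f(2.130000) = 0.805554
  x_2 = 2.130000 - 0.805554×(2.130000 - 0.510000)/(0.805554 - (-0.751030))
       = 1.291627
Iteration 2:
  f(2.130000) = 0.805554
  f(1.291627) = 0.241622
  x_3 = 1.291627 - 0.241622×(1.291627 - 2.130000)/(0.241622 - 0.805554)
       = 0.932419
Iteration 3:
  f(1.291627) = 0.241622
  f(0.932419) = -0.251208
  x_4 = 0.932419 - (-0.251208)×(0.932419 - 1.291627)/(-0.251208 - 0.241622)
       = 1.115517
Iteration 4:
  f(0.932419) = -0.251208
  f(1.115517) = 0.001888
  x_5 = 1.115517 - 0.001888×(1.115517 - 0.932419)/(0.001888 - (-0.251208))
       = 1.114151
Iteration 5:
  f(1.115517) = 0.001888
  f(1.114151) = -0.000009
  x_6 = 1.114151 - (-0.000009)×(1.114151 - 1.115517)/(-0.000009 - 0.001888)
       = 1.114157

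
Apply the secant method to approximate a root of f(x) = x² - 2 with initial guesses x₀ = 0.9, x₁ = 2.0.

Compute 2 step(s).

f(x) = x² - 2
x₀ = 0.9, x₁ = 2.0

Secant formula: x_{n+1} = x_n - f(x_n)(x_n - x_{n-1})/(f(x_n) - f(x_{n-1}))

Iteration 1:
  f(0.900000) = -1.190000
  f(2.000000) = 2.000000
  x_2 = 2.000000 - 2.000000×(2.000000 - 0.900000)/(2.000000 - (-1.190000))
       = 1.310345
Iteration 2:
  f(2.000000) = 2.000000
  f(1.310345) = -0.282996
  x_3 = 1.310345 - (-0.282996)×(1.310345 - 2.000000)/(-0.282996 - 2.000000)
       = 1.395833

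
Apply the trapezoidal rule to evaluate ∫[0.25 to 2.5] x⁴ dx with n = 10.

f(x) = x⁴
a = 0.25, b = 2.5, n = 10
h = (b - a)/n = 0.225000

Trapezoidal rule: (h/2)[f(x₀) + 2f(x₁) + 2f(x₂) + ... + f(xₙ)]

x_0 = 0.2500, f(x_0) = 0.003906, coefficient = 1
x_1 = 0.4750, f(x_1) = 0.050907, coefficient = 2
x_2 = 0.7000, f(x_2) = 0.240100, coefficient = 2
x_3 = 0.9250, f(x_3) = 0.732094, coefficient = 2
x_4 = 1.1500, f(x_4) = 1.749006, coefficient = 2
x_5 = 1.3750, f(x_5) = 3.574463, coefficient = 2
x_6 = 1.6000, f(x_6) = 6.553600, coefficient = 2
x_7 = 1.8250, f(x_7) = 11.093063, coefficient = 2
x_8 = 2.0500, f(x_8) = 17.661006, coefficient = 2
x_9 = 2.2750, f(x_9) = 26.787094, coefficient = 2
x_10 = 2.5000, f(x_10) = 39.062500, coefficient = 1

I ≈ (0.225000/2) × 175.949073 = 19.794271
Exact value: 19.531055
Error: 0.263216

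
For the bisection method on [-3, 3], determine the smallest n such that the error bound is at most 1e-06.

We need (b-a)/2^n ≤ 1e-06
(3 - (-3))/2^n ≤ 1e-06
6/2^n ≤ 1e-06
2^n ≥ 6000000
n ≥ log₂(6000000) = 22.52
n ≥ 23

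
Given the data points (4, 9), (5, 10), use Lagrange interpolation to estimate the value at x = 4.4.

Lagrange interpolation formula:
P(x) = Σ yᵢ × Lᵢ(x)
where Lᵢ(x) = Π_{j≠i} (x - xⱼ)/(xᵢ - xⱼ)

L_0(4.4) = (4.4 - 5)/(4 - 5) = 0.600000
L_1(4.4) = (4.4 - 4)/(5 - 4) = 0.400000

P(4.4) = 9×L_0(4.4) + 10×L_1(4.4)
P(4.4) = 9.400000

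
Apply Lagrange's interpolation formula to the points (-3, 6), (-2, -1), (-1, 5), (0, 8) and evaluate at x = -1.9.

Lagrange interpolation formula:
P(x) = Σ yᵢ × Lᵢ(x)
where Lᵢ(x) = Π_{j≠i} (x - xⱼ)/(xᵢ - xⱼ)

L_0(-1.9) = (-1.9 - (-2))/(-3 - (-2)) × (-1.9 - (-1))/(-3 - (-1)) × (-1.9 - 0)/(-3 - 0) = -0.028500
L_1(-1.9) = (-1.9 - (-3))/(-2 - (-3)) × (-1.9 - (-1))/(-2 - (-1)) × (-1.9 - 0)/(-2 - 0) = 0.940500
L_2(-1.9) = (-1.9 - (-3))/(-1 - (-3)) × (-1.9 - (-2))/(-1 - (-2)) × (-1.9 - 0)/(-1 - 0) = 0.104500
L_3(-1.9) = (-1.9 - (-3))/(0 - (-3)) × (-1.9 - (-2))/(0 - (-2)) × (-1.9 - (-1))/(0 - (-1)) = -0.016500

P(-1.9) = 6×L_0(-1.9) + (-1)×L_1(-1.9) + 5×L_2(-1.9) + 8×L_3(-1.9)
P(-1.9) = -0.721000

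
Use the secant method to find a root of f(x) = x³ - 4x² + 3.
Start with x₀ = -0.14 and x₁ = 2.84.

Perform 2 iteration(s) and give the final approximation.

f(x) = x³ - 4x² + 3
x₀ = -0.14, x₁ = 2.84

Secant formula: x_{n+1} = x_n - f(x_n)(x_n - x_{n-1})/(f(x_n) - f(x_{n-1}))

Iteration 1:
  f(-0.140000) = 2.918856
  f(2.840000) = -6.356096
  x_2 = 2.840000 - (-6.356096)×(2.840000 - (-0.140000))/(-6.356096 - 2.918856)
       = 0.797815
Iteration 2:
  f(2.840000) = -6.356096
  f(0.797815) = 0.961780
  x_3 = 0.797815 - 0.961780×(0.797815 - 2.840000)/(0.961780 - (-6.356096))
       = 1.066217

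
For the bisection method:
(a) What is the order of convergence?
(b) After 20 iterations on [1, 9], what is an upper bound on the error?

(a) Bisection has linear (order 1) convergence; the error is halved each step.

(b) Error bound = (b-a)/2^n = (9 - 1)/2^{20}
    = 8/2^{20}

(a) 1 (linear); (b) error ≤ 7.63e-06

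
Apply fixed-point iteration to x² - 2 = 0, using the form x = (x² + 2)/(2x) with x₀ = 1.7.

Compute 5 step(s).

Equation: x² - 2 = 0
Fixed-point form: x = (x² + 2)/(2x)
x₀ = 1.7

x_1 = g(1.700000) = 1.438235
x_2 = g(1.438235) = 1.414414
x_3 = g(1.414414) = 1.414214
x_4 = g(1.414214) = 1.414214
x_5 = g(1.414214) = 1.414214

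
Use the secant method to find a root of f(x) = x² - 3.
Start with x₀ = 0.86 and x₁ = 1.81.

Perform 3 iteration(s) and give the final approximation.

f(x) = x² - 3
x₀ = 0.86, x₁ = 1.81

Secant formula: x_{n+1} = x_n - f(x_n)(x_n - x_{n-1})/(f(x_n) - f(x_{n-1}))

Iteration 1:
  f(0.860000) = -2.260400
  f(1.810000) = 0.276100
  x_2 = 1.810000 - 0.276100×(1.810000 - 0.860000)/(0.276100 - (-2.260400))
       = 1.706592
Iteration 2:
  f(1.810000) = 0.276100
  f(1.706592) = -0.087545
  x_3 = 1.706592 - (-0.087545)×(1.706592 - 1.810000)/(-0.087545 - 0.276100)
       = 1.731486
Iteration 3:
  f(1.706592) = -0.087545
  f(1.731486) = -0.001955
  x_4 = 1.731486 - (-0.001955)×(1.731486 - 1.706592)/(-0.001955 - (-0.087545))
       = 1.732055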